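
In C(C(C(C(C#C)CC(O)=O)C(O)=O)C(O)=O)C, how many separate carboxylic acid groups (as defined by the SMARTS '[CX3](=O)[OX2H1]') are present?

3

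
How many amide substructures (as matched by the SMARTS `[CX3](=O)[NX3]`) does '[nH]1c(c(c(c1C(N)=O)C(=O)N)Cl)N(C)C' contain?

[CX3](=O)[NX3] is the SMARTS for an amide: a carbonyl carbon bonded to a trivalent nitrogen.
The molecule carries 2 separate instances of a primary amide (-C(=O)NH2) meeting every constraint; each maps to a distinct set of atoms, giving 2 matches.

2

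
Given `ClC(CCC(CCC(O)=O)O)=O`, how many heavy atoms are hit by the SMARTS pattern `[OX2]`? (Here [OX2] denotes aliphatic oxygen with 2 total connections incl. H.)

2

The query [OX2] means: aliphatic oxygen with two total connections — ether, hydroxyl, or ester single-bond O.
Check the 12 heavy atoms by environment: 5× C (X4) → no; 2× C (X3) → no; 2× O (X1) → no; 1× Cl (X1) → no; 2× O (X2) → match.
That gives 2 matching atoms.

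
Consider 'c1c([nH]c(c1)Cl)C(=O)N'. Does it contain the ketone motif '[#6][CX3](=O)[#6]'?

The pattern [#6][CX3](=O)[#6] describes a carbonyl carbon (no H) flanked by two carbons — a ketone.
The closest candidate here is a primary amide (-C(=O)NH2), but one neighbour of the carbonyl carbon is N, not C. No other fragment satisfies the full query, so there is no match.

No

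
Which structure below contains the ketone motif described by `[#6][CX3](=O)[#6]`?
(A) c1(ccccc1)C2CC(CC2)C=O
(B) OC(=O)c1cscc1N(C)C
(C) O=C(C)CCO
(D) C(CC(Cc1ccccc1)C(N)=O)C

C

[#6][CX3](=O)[#6] describes a carbonyl carbon (no H) flanked by two carbons (a ketone).
(A) has an aldehyde (-CHO) but the carbonyl carbon has H1, so it is not flanked by two carbons.
(B) has a carboxylic acid group (-C(=O)OH) but one neighbour of the carbonyl carbon is O, not C.
(C) contains an acetyl/ketone group (-C(=O)CH3), which satisfies every atom and bond constraint.
(D) has a primary amide (-C(=O)NH2) but one neighbour of the carbonyl carbon is N, not C.
So the answer is (C).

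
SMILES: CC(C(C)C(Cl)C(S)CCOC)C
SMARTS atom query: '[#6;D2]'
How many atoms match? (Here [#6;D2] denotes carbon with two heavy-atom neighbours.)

2

The query [#6;D2] means: any carbon bonded to exactly two heavy atoms.
Check the 13 heavy atoms by environment: 4× C (D1) → no; 4× C (D3) → no; 2× C (D2) → match; 1× Cl (D1) → no; 1× O (D2) → no; 1× S (D1) → no.
That gives 2 matching atoms.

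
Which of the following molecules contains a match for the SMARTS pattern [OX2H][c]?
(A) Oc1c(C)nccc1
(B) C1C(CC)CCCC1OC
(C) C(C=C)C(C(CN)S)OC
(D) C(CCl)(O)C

A

[OX2H][c] describes a hydroxyl oxygen attached to an aromatic carbon (a phenol).
(A) contains a hydroxyl group (-OH), which satisfies every atom and bond constraint.
(B) has a methoxy ether (-OCH3) but the oxygen has H0, not H1.
(C) has a methoxy ether (-OCH3) but the oxygen has H0, not H1.
(D) has a hydroxyl group (-OH) but the -OH is on an aliphatic carbon, not an aromatic c.
So the answer is (A).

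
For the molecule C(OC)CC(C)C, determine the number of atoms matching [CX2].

0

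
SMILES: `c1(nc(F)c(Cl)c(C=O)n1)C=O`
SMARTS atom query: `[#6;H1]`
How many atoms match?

The query [#6;H1] means: any carbon bearing exactly one hydrogen.
Check the 12 heavy atoms by environment: 2× n (aromatic, H0) → no; 4× c (aromatic, H0) → no; 1× Cl (H0) → no; 1× F (H0) → no; 2× C (H1) → match; 2× O (H0) → no.
That gives 2 matching atoms.

2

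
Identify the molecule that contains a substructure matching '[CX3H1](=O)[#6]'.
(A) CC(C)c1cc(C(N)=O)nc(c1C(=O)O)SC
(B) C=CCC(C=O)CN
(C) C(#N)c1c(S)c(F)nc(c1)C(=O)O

B

[CX3H1](=O)[#6] describes an sp2 carbon with one H, double-bonded to O and single-bonded to carbon (an aldehyde).
(A) has a carboxylic acid group (-C(=O)OH) but the carbonyl carbon has H0 and is bonded to O, not H1.
(B) contains an aldehyde (-CHO), which satisfies every atom and bond constraint.
(C) has a carboxylic acid group (-C(=O)OH) but the carbonyl carbon has H0 and is bonded to O, not H1.
So the answer is (B).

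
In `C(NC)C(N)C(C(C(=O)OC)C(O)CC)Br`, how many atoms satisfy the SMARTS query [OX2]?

The query [OX2] means: aliphatic oxygen with two total connections — ether, hydroxyl, or ester single-bond O.
Check the 16 heavy atoms by environment: 9× C (X4) → no; 1× C (X3) → no; 1× O (X1) → no; 2× O (X2) → match; 1× Br (X1) → no; 2× N (X3) → no.
That gives 2 matching atoms.

2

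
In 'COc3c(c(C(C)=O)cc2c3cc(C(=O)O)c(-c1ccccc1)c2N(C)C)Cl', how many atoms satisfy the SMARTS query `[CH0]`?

The query [CH0] means: aliphatic carbon with no attached hydrogen.
Check the 28 heavy atoms by environment: 9× c (aromatic, H0) → no; 7× c (aromatic, H1) → no; 2× C (H0) → match; 3× O (H0) → no; 4× C (H3) → no; 1× N (H0) → no; 1× Cl (H0) → no; 1× O (H1) → no.
That gives 2 matching atoms.

2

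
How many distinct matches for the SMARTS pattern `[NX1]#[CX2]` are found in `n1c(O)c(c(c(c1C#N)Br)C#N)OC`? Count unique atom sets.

2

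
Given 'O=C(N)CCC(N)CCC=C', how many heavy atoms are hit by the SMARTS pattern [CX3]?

The query [CX3] means: C with X3: aliphatic carbon with exactly 3 total connections.
Check the 11 heavy atoms by environment: 5× C (X4) → no; 3× C (X3) → match; 1× O (X1) → no; 2× N (X3) → no.
That gives 3 matching atoms.

3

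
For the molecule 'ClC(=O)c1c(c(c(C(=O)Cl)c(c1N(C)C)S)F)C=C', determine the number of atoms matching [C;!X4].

4

Check the 19 heavy atoms by environment: 6× c (aromatic, X3) → no; 1× S (X2) → no; 1× N (X3) → no; 2× C (X4) → no; 1× F (X1) → no; 4× C (X3) → match; 2× O (X1) → no; 2× Cl (X1) → no.
That gives 4 matching atoms.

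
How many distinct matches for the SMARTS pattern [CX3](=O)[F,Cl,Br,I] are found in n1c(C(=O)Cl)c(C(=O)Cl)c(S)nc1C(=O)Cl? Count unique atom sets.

3

[CX3](=O)[F,Cl,Br,I] is the SMARTS for an acyl halide: a carbonyl carbon bonded to a halogen.
The molecule carries 3 separate instances of an acyl chloride (-C(=O)Cl) meeting every constraint; each maps to a distinct set of atoms, giving 3 matches.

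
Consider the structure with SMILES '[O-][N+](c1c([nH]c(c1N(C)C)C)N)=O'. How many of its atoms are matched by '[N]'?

3

The query [N] means: uppercase N matches aliphatic (non-aromatic) nitrogen only.
Check the 13 heavy atoms by environment: 1× n (aromatic) → no; 4× c (aromatic) → no; 3× C → no; 2× N → match; 1× N (charge +1) → match; 1× O (charge -1) → no; 1× O → no.
Summing the matching environments: 2 + 1 = 3 matching atoms.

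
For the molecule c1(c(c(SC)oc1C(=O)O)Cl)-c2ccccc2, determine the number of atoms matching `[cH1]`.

The query [cH1] means: aromatic carbon bearing exactly one hydrogen.
Check the 17 heavy atoms by environment: 1× o (aromatic, H0) → no; 5× c (aromatic, H0) → no; 5× c (aromatic, H1) → match; 1× Cl (H0) → no; 1× C (H0) → no; 1× O (H0) → no; 1× O (H1) → no; 1× S (H0) → no; 1× C (H3) → no.
That gives 5 matching atoms.

5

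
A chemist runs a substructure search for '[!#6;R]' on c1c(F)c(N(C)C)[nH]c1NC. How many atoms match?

The query [!#6;R] means: non-carbon atom that is part of a ring.
Check the 11 heavy atoms by environment: 1× n (aromatic, in 5-ring) → match; 4× c (aromatic, in 5-ring) → no; 2× N (acyclic) → no; 3× C (acyclic) → no; 1× F (acyclic) → no.
That gives 1 matching atom.

1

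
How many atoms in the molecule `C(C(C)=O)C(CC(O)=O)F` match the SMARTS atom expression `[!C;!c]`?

4

The query [!C;!c] means: neither aliphatic nor aromatic carbon — same as [!#6].
Check the 10 heavy atoms by environment: 6× C → no; 3× O → match; 1× F → match.
Summing the matching environments: 3 + 1 = 4 matching atoms.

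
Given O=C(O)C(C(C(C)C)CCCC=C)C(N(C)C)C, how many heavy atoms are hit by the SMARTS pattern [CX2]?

The query [CX2] means: C with X2: aliphatic carbon with exactly 2 total connections.
Check the 18 heavy atoms by environment: 12× C (X4) → no; 3× C (X3) → no; 1× O (X1) → no; 1× O (X2) → no; 1× N (X3) → no.
No environment satisfies the query, so 0 matching atoms.

0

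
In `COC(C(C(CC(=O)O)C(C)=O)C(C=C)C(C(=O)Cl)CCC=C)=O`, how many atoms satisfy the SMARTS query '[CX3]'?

The query [CX3] means: C with X3: aliphatic carbon with exactly 3 total connections.
Check the 24 heavy atoms by environment: 9× C (X4) → no; 8× C (X3) → match; 4× O (X1) → no; 2× O (X2) → no; 1× Cl (X1) → no.
That gives 8 matching atoms.

8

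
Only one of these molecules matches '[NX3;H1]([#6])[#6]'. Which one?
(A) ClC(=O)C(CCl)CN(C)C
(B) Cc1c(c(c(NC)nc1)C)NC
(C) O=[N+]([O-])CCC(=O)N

[NX3;H1]([#6])[#6] describes a trivalent nitrogen with one H, bonded to two carbons (a secondary amine).
(A) has a dimethylamino group (-N(CH3)2) but the nitrogen has H0, not H1.
(B) contains an N-methylamino group (-NHCH3), which satisfies every atom and bond constraint.
(C) has a primary amide (-C(=O)NH2) but the -C(=O)NH2 nitrogen has H2, not H1.
So the answer is (B).

B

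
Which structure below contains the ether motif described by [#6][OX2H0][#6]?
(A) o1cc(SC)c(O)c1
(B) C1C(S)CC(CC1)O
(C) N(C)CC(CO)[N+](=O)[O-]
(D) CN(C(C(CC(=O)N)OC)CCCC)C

D

[#6][OX2H0][#6] describes an aliphatic oxygen bridging two carbons with no H on the oxygen (an ether).
(A) has a hydroxyl group (-OH) but the oxygen has H1, not H0 bridging two carbons.
(B) has a hydroxyl group (-OH) but the oxygen has H1, not H0 bridging two carbons.
(C) has a hydroxyl group (-OH) but the oxygen has H1, not H0 bridging two carbons.
(D) contains a methoxy ether (-OCH3), which satisfies every atom and bond constraint.
So the answer is (D).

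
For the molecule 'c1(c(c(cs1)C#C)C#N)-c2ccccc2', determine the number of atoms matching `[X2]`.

The query [X2] means: any atom with exactly two total connections (bonds + H).
Check the 15 heavy atoms by environment: 1× s (aromatic, X2) → match; 10× c (aromatic, X3) → no; 3× C (X2) → match; 1× N (X1) → no.
Summing the matching environments: 1 + 3 = 4 matching atoms.

4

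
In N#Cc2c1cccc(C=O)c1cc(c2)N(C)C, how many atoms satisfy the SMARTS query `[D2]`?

The query [D2] means: atom with exactly two heavy-atom neighbours.
Check the 17 heavy atoms by environment: 5× c (aromatic, D3) → no; 5× c (aromatic, D2) → match; 1× N (D3) → no; 2× C (D1) → no; 2× C (D2) → match; 1× N (D1) → no; 1× O (D1) → no.
Summing the matching environments: 5 + 2 = 7 matching atoms.

7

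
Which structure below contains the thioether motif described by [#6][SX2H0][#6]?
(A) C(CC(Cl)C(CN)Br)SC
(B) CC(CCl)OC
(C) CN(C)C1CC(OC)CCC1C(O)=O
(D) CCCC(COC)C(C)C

A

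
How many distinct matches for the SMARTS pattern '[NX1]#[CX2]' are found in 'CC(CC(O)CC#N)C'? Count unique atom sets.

1

[NX1]#[CX2] is the SMARTS for a nitrile: a nitrogen triple-bonded to a two-connected carbon.
Exactly one fragment in the molecule meets all constraints, giving 1 match.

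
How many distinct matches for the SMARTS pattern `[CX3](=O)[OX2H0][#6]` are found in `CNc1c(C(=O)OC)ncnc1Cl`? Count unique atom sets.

1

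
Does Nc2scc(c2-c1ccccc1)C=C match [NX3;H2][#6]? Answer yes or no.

The pattern [NX3;H2][#6] describes a trivalent nitrogen with two H attached to carbon — a primary amine.
The molecule carries a primary amino group (-NH2), whose atoms satisfy every constraint of the query, so the pattern matches.

Yes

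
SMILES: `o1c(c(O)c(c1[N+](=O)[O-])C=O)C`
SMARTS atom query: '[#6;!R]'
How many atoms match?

2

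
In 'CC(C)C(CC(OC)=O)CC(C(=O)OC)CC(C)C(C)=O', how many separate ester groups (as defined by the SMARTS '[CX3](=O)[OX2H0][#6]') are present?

2

[CX3](=O)[OX2H0][#6] is the SMARTS for an ester: a carbonyl carbon bonded to an oxygen that is itself bonded to carbon (no H on that O).
The molecule carries 2 separate instances of a methyl-ester group (-C(=O)OCH3) meeting every constraint; each maps to a distinct set of atoms, giving 2 matches.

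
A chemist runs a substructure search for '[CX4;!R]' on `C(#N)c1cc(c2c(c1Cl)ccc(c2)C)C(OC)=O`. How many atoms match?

Check the 18 heavy atoms by environment: 10× c (aromatic, X3, in 6-ring) → no; 1× C (X3, acyclic) → no; 1× O (X1, acyclic) → no; 1× O (X2, acyclic) → no; 2× C (X4, acyclic) → match; 1× C (X2, acyclic) → no; 1× N (X1, acyclic) → no; 1× Cl (X1, acyclic) → no.
That gives 2 matching atoms.

2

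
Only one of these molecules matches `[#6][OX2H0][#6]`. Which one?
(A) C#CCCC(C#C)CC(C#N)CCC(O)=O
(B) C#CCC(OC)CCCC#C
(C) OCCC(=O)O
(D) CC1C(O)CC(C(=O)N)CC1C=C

[#6][OX2H0][#6] describes an aliphatic oxygen bridging two carbons with no H on the oxygen (an ether).
(A) has a carboxylic acid group (-C(=O)OH) but the -OH oxygen has H1; the =O is OX1, not OX2.
(B) contains a methoxy ether (-OCH3), which satisfies every atom and bond constraint.
(C) has a hydroxyl group (-OH) but the oxygen has H1, not H0 bridging two carbons.
(D) has a hydroxyl group (-OH) but the oxygen has H1, not H0 bridging two carbons.
So the answer is (B).

B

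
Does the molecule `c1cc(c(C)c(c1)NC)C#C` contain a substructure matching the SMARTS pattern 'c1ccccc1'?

The pattern c1ccccc1 describes six aromatic carbons in a ring — a benzene ring.
The required atom environment is present in the molecule, so the pattern matches.

Yes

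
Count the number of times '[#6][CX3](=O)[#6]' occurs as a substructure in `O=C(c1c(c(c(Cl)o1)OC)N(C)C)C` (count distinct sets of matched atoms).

1

[#6][CX3](=O)[#6] is the SMARTS for a ketone: a carbonyl carbon (no H) flanked by two carbons.
Exactly one fragment in the molecule meets all constraints, giving 1 match.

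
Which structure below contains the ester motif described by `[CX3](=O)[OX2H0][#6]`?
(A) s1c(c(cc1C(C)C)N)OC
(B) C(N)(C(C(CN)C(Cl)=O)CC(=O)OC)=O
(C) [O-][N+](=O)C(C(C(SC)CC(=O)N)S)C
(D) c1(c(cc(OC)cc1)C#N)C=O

B

[CX3](=O)[OX2H0][#6] describes a carbonyl carbon bonded to an oxygen that is itself bonded to carbon (no H on that O) (an ester).
(A) has a methoxy ether (-OCH3) but the ether oxygen is not adjacent to a C=O carbon.
(B) contains a methyl-ester group (-C(=O)OCH3), which satisfies every atom and bond constraint.
(C) has a primary amide (-C(=O)NH2) but the carbonyl is bonded to N, not to an O-C linkage.
(D) has a methoxy ether (-OCH3) but the ether oxygen is not adjacent to a C=O carbon.
So the answer is (B).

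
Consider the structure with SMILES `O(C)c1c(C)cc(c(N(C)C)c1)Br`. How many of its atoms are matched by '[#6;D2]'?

2

The query [#6;D2] means: any carbon bonded to exactly two heavy atoms.
Check the 13 heavy atoms by environment: 4× c (aromatic, D3) → no; 2× c (aromatic, D2) → match; 1× O (D2) → no; 4× C (D1) → no; 1× N (D3) → no; 1× Br (D1) → no.
That gives 2 matching atoms.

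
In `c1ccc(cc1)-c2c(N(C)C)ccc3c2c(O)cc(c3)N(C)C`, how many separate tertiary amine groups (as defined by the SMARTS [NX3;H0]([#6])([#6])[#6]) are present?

2

[NX3;H0]([#6])([#6])[#6] is the SMARTS for a tertiary amine: a trivalent nitrogen with no H, bonded to three carbons.
The molecule carries 2 separate instances of a dimethylamino group (-N(CH3)2) meeting every constraint; each maps to a distinct set of atoms, giving 2 matches.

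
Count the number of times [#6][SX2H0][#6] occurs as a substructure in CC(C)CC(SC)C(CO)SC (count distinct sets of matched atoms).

[#6][SX2H0][#6] is the SMARTS for a thioether: an aliphatic sulfur bridging two carbons with no H on the sulfur.
The molecule carries 2 separate instances of a methylthio ether (-SCH3) meeting every constraint; each maps to a distinct set of atoms, giving 2 matches.

2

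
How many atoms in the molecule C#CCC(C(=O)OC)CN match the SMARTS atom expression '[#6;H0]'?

2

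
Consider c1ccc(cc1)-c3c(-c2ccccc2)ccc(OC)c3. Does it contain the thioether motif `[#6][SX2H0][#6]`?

No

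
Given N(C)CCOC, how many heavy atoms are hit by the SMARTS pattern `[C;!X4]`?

Check the 6 heavy atoms by environment: 4× C (X4) → no; 1× N (X3) → no; 1× O (X2) → no.
No environment satisfies the query, so 0 matching atoms.

0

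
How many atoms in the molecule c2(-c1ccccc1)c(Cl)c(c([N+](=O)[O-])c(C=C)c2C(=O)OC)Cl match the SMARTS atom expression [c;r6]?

12

Check the 23 heavy atoms by environment: 12× c (aromatic, in 6-ring) → match; 4× C (acyclic) → no; 2× Cl (acyclic) → no; 1× N (charge +1, acyclic) → no; 1× O (charge -1, acyclic) → no; 3× O (acyclic) → no.
That gives 12 matching atoms.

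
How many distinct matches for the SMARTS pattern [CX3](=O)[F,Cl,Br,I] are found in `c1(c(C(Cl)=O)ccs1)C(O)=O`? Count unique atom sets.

[CX3](=O)[F,Cl,Br,I] is the SMARTS for an acyl halide: a carbonyl carbon bonded to a halogen.
Exactly one fragment in the molecule meets all constraints, giving 1 match.

1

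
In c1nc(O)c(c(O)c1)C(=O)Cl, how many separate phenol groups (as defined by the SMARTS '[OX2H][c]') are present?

2

[OX2H][c] is the SMARTS for a phenol: a hydroxyl oxygen attached to an aromatic carbon.
The molecule carries 2 separate instances of a hydroxyl group (-OH) meeting every constraint; each maps to a distinct set of atoms, giving 2 matches.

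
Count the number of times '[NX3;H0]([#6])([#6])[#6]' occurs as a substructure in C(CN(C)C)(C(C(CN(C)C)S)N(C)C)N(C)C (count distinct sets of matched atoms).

4

[NX3;H0]([#6])([#6])[#6] is the SMARTS for a tertiary amine: a trivalent nitrogen with no H, bonded to three carbons.
The molecule carries 4 separate instances of a dimethylamino group (-N(CH3)2) meeting every constraint; each maps to a distinct set of atoms, giving 4 matches.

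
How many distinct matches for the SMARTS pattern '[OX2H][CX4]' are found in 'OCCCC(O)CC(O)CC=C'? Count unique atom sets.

[OX2H][CX4] is the SMARTS for an aliphatic alcohol: a hydroxyl oxygen bound to an sp3 (X4) carbon.
The molecule carries 3 separate instances of a hydroxyl group (-OH) meeting every constraint; each maps to a distinct set of atoms, giving 3 matches.

3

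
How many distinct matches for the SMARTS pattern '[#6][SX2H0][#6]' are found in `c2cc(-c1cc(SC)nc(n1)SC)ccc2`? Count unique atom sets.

[#6][SX2H0][#6] is the SMARTS for a thioether: an aliphatic sulfur bridging two carbons with no H on the sulfur.
The molecule carries 2 separate instances of a methylthio ether (-SCH3) meeting every constraint; each maps to a distinct set of atoms, giving 2 matches.

2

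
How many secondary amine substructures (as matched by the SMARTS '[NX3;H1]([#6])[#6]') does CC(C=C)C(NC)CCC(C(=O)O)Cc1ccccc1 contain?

1

[NX3;H1]([#6])[#6] is the SMARTS for a secondary amine: a trivalent nitrogen with one H, bonded to two carbons.
Exactly one fragment in the molecule meets all constraints, giving 1 match.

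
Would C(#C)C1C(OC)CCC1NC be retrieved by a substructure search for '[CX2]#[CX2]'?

Yes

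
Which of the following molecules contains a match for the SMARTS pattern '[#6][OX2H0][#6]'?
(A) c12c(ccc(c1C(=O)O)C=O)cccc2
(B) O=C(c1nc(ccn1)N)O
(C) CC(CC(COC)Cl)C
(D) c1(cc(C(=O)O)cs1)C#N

[#6][OX2H0][#6] describes an aliphatic oxygen bridging two carbons with no H on the oxygen (an ether).
(A) has a carboxylic acid group (-C(=O)OH) but the -OH oxygen has H1; the =O is OX1, not OX2.
(B) has a carboxylic acid group (-C(=O)OH) but the -OH oxygen has H1; the =O is OX1, not OX2.
(C) contains a methoxy ether (-OCH3), which satisfies every atom and bond constraint.
(D) has a carboxylic acid group (-C(=O)OH) but the -OH oxygen has H1; the =O is OX1, not OX2.
So the answer is (C).

C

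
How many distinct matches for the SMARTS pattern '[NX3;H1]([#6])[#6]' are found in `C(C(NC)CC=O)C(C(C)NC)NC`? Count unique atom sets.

[NX3;H1]([#6])[#6] is the SMARTS for a secondary amine: a trivalent nitrogen with one H, bonded to two carbons.
The molecule carries 3 separate instances of an N-methylamino group (-NHCH3) meeting every constraint; each maps to a distinct set of atoms, giving 3 matches.

3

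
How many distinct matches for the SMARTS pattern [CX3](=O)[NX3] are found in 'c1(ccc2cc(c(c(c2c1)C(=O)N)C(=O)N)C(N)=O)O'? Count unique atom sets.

3

[CX3](=O)[NX3] is the SMARTS for an amide: a carbonyl carbon bonded to a trivalent nitrogen.
The molecule carries 3 separate instances of a primary amide (-C(=O)NH2) meeting every constraint; each maps to a distinct set of atoms, giving 3 matches.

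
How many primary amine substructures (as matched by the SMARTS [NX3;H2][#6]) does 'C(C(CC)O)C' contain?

0

[NX3;H2][#6] is the SMARTS for a primary amine: a trivalent nitrogen with two H attached to carbon.
No fragment in the molecule satisfies every constraint, giving 0 matches.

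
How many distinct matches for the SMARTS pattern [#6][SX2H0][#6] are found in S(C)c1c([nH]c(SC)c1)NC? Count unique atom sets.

2

[#6][SX2H0][#6] is the SMARTS for a thioether: an aliphatic sulfur bridging two carbons with no H on the sulfur.
The molecule carries 2 separate instances of a methylthio ether (-SCH3) meeting every constraint; each maps to a distinct set of atoms, giving 2 matches.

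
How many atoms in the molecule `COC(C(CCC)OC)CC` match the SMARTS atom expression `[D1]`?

4

The query [D1] means: atom with exactly one heavy-atom neighbour (degree 1).
Check the 11 heavy atoms by environment: 4× C (D1) → match; 3× C (D2) → no; 2× C (D3) → no; 2× O (D2) → no.
That gives 4 matching atoms.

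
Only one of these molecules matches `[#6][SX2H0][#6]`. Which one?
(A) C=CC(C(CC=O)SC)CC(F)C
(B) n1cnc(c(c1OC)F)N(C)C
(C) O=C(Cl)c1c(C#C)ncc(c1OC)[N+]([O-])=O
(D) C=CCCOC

A

[#6][SX2H0][#6] describes an aliphatic sulfur bridging two carbons with no H on the sulfur (a thioether).
(A) contains a methylthio ether (-SCH3), which satisfies every atom and bond constraint.
(B) has a methoxy ether (-OCH3) but the bridging atom is O, not S.
(C) has a methoxy ether (-OCH3) but the bridging atom is O, not S.
(D) has a methoxy ether (-OCH3) but the bridging atom is O, not S.
So the answer is (A).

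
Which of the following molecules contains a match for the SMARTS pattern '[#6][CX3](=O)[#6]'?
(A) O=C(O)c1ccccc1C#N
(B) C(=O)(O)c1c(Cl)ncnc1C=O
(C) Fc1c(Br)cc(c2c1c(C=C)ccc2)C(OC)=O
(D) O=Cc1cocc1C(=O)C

[#6][CX3](=O)[#6] describes a carbonyl carbon (no H) flanked by two carbons (a ketone).
(A) has a carboxylic acid group (-C(=O)OH) but one neighbour of the carbonyl carbon is O, not C.
(B) has a carboxylic acid group (-C(=O)OH) but one neighbour of the carbonyl carbon is O, not C.
(C) has a methyl-ester group (-C(=O)OCH3) but one neighbour of the carbonyl carbon is O, not C.
(D) contains an acetyl/ketone group (-C(=O)CH3), which satisfies every atom and bond constraint.
So the answer is (D).

D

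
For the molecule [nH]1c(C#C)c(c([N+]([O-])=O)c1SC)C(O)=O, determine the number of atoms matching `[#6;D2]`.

The query [#6;D2] means: any carbon bonded to exactly two heavy atoms.
Check the 15 heavy atoms by environment: 1× n (aromatic, D2) → no; 4× c (aromatic, D3) → no; 1× N (charge +1, D3) → no; 1× O (charge -1, D1) → no; 3× O (D1) → no; 1× S (D2) → no; 2× C (D1) → no; 1× C (D3) → no; 1× C (D2) → match.
That gives 1 matching atom.

1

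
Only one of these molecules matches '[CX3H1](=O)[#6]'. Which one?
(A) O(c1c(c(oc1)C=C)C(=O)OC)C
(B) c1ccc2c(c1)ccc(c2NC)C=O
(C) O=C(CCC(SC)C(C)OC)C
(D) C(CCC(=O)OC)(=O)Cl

[CX3H1](=O)[#6] describes an sp2 carbon with one H, double-bonded to O and single-bonded to carbon (an aldehyde).
(A) has a methyl-ester group (-C(=O)OCH3) but the carbonyl carbon has H0, not H1.
(B) contains an aldehyde (-CHO), which satisfies every atom and bond constraint.
(C) has an acetyl/ketone group (-C(=O)CH3) but the carbonyl carbon has H0 (two carbon neighbours), not H1.
(D) has a methyl-ester group (-C(=O)OCH3) but the carbonyl carbon has H0, not H1.
So the answer is (B).

B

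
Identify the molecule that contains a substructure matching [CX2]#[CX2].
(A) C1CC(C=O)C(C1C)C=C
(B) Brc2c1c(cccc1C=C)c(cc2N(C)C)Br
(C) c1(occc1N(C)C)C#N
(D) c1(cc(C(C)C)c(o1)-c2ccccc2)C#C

D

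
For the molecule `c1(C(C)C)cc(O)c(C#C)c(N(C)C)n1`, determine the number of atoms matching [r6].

6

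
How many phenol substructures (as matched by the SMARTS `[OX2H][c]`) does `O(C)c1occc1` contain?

[OX2H][c] is the SMARTS for a phenol: a hydroxyl oxygen attached to an aromatic carbon.
The molecule has a methoxy ether (-OCH3), but the oxygen has H0, not H1; nothing else fits, so there are 0 matches.

0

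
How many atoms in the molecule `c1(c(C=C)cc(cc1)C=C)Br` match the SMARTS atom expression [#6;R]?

6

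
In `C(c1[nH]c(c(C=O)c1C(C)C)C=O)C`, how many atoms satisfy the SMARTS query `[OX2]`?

0

The query [OX2] means: aliphatic oxygen with two total connections — ether, hydroxyl, or ester single-bond O.
Check the 14 heavy atoms by environment: 1× n (aromatic, X3) → no; 4× c (aromatic, X3) → no; 5× C (X4) → no; 2× C (X3) → no; 2× O (X1) → no.
No environment satisfies the query, so 0 matching atoms.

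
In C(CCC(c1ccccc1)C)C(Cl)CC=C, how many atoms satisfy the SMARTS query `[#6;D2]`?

10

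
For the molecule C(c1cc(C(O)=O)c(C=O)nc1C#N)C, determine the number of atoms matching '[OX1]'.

The query [OX1] means: aliphatic oxygen with one total connection — typically a carbonyl =O or an oxide.
Check the 15 heavy atoms by environment: 1× n (aromatic, X2) → no; 5× c (aromatic, X3) → no; 2× C (X4) → no; 2× C (X3) → no; 2× O (X1) → match; 1× C (X2) → no; 1× N (X1) → no; 1× O (X2) → no.
That gives 2 matching atoms.

2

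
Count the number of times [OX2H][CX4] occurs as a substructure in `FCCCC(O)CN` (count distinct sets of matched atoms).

1

[OX2H][CX4] is the SMARTS for an aliphatic alcohol: a hydroxyl oxygen bound to an sp3 (X4) carbon.
Exactly one fragment in the molecule meets all constraints, giving 1 match.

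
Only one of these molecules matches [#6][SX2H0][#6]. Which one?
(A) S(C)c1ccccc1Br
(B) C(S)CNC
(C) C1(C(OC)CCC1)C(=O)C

A

[#6][SX2H0][#6] describes an aliphatic sulfur bridging two carbons with no H on the sulfur (a thioether).
(A) contains a methylthio ether (-SCH3), which satisfies every atom and bond constraint.
(B) has a thiol (-SH) but the sulfur has H1, not H0 bridging two carbons.
(C) has a methoxy ether (-OCH3) but the bridging atom is O, not S.
So the answer is (A).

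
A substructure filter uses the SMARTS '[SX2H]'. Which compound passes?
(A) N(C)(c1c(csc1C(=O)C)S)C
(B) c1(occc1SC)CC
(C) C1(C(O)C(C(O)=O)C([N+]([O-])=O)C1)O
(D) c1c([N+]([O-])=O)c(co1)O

[SX2H] describes an aliphatic sulfur with two connections, one being H (a thiol).
(A) contains a thiol (-SH), which satisfies every atom and bond constraint.
(B) has a methylthio ether (-SCH3) but the sulfur has H0 (bonded to two carbons), not H1.
(C) has a hydroxyl group (-OH) but it is an -OH, not an -SH.
(D) has a hydroxyl group (-OH) but it is an -OH, not an -SH.
So the answer is (A).

A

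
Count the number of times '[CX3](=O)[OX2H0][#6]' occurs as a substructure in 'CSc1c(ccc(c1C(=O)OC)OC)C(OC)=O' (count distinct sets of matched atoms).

2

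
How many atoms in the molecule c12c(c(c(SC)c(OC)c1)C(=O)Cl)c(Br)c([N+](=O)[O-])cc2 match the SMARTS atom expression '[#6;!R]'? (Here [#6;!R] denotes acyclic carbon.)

3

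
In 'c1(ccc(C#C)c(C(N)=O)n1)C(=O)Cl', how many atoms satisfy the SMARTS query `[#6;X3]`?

7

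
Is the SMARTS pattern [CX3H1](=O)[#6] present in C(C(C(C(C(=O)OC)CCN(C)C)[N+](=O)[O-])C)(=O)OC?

No

The pattern [CX3H1](=O)[#6] describes an sp2 carbon with one H, double-bonded to O and single-bonded to carbon — an aldehyde.
The closest candidate here is a methyl-ester group (-C(=O)OCH3), but the carbonyl carbon has H0, not H1. No other fragment satisfies the full query, so there is no match.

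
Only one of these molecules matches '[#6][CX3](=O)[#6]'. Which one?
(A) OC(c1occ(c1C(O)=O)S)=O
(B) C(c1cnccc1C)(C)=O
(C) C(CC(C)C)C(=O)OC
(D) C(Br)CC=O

[#6][CX3](=O)[#6] describes a carbonyl carbon (no H) flanked by two carbons (a ketone).
(A) has a carboxylic acid group (-C(=O)OH) but one neighbour of the carbonyl carbon is O, not C.
(B) contains an acetyl/ketone group (-C(=O)CH3), which satisfies every atom and bond constraint.
(C) has a methyl-ester group (-C(=O)OCH3) but one neighbour of the carbonyl carbon is O, not C.
(D) has an aldehyde (-CHO) but the carbonyl carbon has H1, so it is not flanked by two carbons.
So the answer is (B).

B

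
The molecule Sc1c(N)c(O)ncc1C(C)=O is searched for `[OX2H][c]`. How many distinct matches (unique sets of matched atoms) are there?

[OX2H][c] is the SMARTS for a phenol: a hydroxyl oxygen attached to an aromatic carbon.
Exactly one fragment in the molecule meets all constraints, giving 1 match.

1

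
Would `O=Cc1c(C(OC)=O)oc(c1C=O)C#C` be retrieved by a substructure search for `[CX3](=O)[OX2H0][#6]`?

The pattern [CX3](=O)[OX2H0][#6] describes a carbonyl carbon bonded to an oxygen that is itself bonded to carbon (no H on that O) — an ester.
The molecule carries a methyl-ester group (-C(=O)OCH3), whose atoms satisfy every constraint of the query, so the pattern matches.

Yes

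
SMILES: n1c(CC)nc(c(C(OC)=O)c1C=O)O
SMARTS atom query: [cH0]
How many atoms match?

4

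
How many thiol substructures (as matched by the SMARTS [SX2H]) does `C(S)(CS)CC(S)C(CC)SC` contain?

3

[SX2H] is the SMARTS for a thiol: an aliphatic sulfur with two connections, one being H.
The molecule carries 3 separate instances of a thiol (-SH) meeting every constraint; each maps to a distinct set of atoms, giving 3 matches.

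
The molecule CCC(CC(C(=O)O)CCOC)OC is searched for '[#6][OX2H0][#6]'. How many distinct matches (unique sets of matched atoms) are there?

2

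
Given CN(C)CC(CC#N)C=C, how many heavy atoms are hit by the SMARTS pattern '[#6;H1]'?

The query [#6;H1] means: any carbon bearing exactly one hydrogen.
Check the 10 heavy atoms by environment: 3× C (H2) → no; 2× C (H1) → match; 1× C (H0) → no; 2× N (H0) → no; 2× C (H3) → no.
That gives 2 matching atoms.

2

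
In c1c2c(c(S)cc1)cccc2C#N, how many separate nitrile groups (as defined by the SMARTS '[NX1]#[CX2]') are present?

1

[NX1]#[CX2] is the SMARTS for a nitrile: a nitrogen triple-bonded to a two-connected carbon.
Exactly one fragment in the molecule meets all constraints, giving 1 match.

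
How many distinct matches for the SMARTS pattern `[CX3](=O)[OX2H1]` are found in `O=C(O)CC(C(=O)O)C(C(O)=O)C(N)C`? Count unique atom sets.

3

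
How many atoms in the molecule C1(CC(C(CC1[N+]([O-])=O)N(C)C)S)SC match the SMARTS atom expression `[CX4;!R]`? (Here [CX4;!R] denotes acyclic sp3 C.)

3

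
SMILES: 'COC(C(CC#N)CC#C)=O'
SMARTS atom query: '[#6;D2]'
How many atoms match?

4

Check the 11 heavy atoms by environment: 4× C (D2) → match; 2× C (D3) → no; 2× C (D1) → no; 1× N (D1) → no; 1× O (D1) → no; 1× O (D2) → no.
That gives 4 matching atoms.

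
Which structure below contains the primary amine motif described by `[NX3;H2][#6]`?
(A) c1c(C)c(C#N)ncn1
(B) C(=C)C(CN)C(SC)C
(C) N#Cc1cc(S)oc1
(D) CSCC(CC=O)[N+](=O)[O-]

B

[NX3;H2][#6] describes a trivalent nitrogen with two H attached to carbon (a primary amine).
(A) has a nitrile (-C#N) but the nitrogen is NX1 (triple-bonded), not NX3 with two H.
(B) contains a primary amino group (-NH2), which satisfies every atom and bond constraint.
(C) has a nitrile (-C#N) but the nitrogen is NX1 (triple-bonded), not NX3 with two H.
(D) has a nitro group (-[N+](=O)[O-]) but the nitrogen is [N+] with no H, not NX3H2.
So the answer is (B).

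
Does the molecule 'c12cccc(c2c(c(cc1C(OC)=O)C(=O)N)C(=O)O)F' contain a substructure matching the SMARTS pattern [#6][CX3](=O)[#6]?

The pattern [#6][CX3](=O)[#6] describes a carbonyl carbon (no H) flanked by two carbons — a ketone.
The closest candidate here is a primary amide (-C(=O)NH2), but one neighbour of the carbonyl carbon is N, not C. No other fragment satisfies the full query, so there is no match.

No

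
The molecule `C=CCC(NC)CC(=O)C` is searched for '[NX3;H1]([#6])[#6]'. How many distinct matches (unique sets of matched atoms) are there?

1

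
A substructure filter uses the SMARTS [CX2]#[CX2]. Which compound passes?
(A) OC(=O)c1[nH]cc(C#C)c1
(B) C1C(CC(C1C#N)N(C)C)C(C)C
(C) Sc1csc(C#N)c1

A

[CX2]#[CX2] describes a carbon-carbon triple bond (an alkyne).
(A) contains an ethynyl group (-C#CH), which satisfies every atom and bond constraint.
(B) has a nitrile (-C#N) but the triple bond is C#N, not C#C.
(C) has a nitrile (-C#N) but the triple bond is C#N, not C#C.
So the answer is (A).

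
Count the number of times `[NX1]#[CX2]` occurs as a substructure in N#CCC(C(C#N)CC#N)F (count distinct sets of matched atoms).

3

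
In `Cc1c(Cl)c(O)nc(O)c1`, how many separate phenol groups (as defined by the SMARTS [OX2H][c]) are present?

2

[OX2H][c] is the SMARTS for a phenol: a hydroxyl oxygen attached to an aromatic carbon.
The molecule carries 2 separate instances of a hydroxyl group (-OH) meeting every constraint; each maps to a distinct set of atoms, giving 2 matches.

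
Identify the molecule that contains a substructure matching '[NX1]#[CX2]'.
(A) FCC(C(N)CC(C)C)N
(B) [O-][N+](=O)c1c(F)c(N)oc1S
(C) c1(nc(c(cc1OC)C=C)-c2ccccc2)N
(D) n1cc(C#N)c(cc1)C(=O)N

D

[NX1]#[CX2] describes a nitrogen triple-bonded to a two-connected carbon (a nitrile).
(A) has a primary amino group (-NH2) but the nitrogen is NX3 (three connections), not NX1 triple-bonded.
(B) has a nitro group (-[N+](=O)[O-]) but there is no C#N triple bond.
(C) has a primary amino group (-NH2) but the nitrogen is NX3 (three connections), not NX1 triple-bonded.
(D) contains a nitrile (-C#N), which satisfies every atom and bond constraint.
So the answer is (D).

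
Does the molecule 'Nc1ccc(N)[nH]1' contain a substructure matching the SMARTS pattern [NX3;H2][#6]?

The pattern [NX3;H2][#6] describes a trivalent nitrogen with two H attached to carbon — a primary amine.
The molecule carries a primary amino group (-NH2), whose atoms satisfy every constraint of the query, so the pattern matches.

Yes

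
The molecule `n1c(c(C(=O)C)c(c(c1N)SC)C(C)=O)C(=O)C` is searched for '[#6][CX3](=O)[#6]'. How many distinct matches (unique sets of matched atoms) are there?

3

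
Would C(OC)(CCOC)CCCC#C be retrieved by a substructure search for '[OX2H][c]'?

The pattern [OX2H][c] describes a hydroxyl oxygen attached to an aromatic carbon — a phenol.
The closest candidate here is a methoxy ether (-OCH3), but the oxygen has H0, not H1. No other fragment satisfies the full query, so there is no match.

No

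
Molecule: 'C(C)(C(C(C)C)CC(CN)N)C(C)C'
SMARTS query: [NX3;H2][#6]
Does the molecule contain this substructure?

The pattern [NX3;H2][#6] describes a trivalent nitrogen with two H attached to carbon — a primary amine.
The molecule carries a primary amino group (-NH2), whose atoms satisfy every constraint of the query, so the pattern matches.

Yes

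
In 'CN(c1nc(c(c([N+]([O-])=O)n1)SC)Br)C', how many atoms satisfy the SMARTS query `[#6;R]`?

The query [#6;R] means: carbon that is part of a ring.
Check the 15 heavy atoms by environment: 2× n (aromatic, in 6-ring) → no; 4× c (aromatic, in 6-ring) → match; 1× Br (acyclic) → no; 1× S (acyclic) → no; 3× C (acyclic) → no; 1× N (acyclic) → no; 1× N (charge +1, acyclic) → no; 1× O (charge -1, acyclic) → no; 1× O (acyclic) → no.
That gives 4 matching atoms.

4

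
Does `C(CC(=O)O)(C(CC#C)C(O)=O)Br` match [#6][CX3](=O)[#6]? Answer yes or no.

No

The pattern [#6][CX3](=O)[#6] describes a carbonyl carbon (no H) flanked by two carbons — a ketone.
The closest candidate here is a carboxylic acid group (-C(=O)OH), but one neighbour of the carbonyl carbon is O, not C. No other fragment satisfies the full query, so there is no match.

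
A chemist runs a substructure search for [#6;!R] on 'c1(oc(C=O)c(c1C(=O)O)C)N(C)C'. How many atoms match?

5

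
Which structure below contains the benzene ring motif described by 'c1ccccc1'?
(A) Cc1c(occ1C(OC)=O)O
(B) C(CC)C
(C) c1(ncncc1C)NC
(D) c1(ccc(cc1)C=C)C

c1ccccc1 describes six aromatic carbons in a ring (a benzene ring).
(A) has a methyl group (-CH3) but no six-membered all-carbon aromatic ring is present.
(B) has a methyl group (-CH3) but no six-membered all-carbon aromatic ring is present.
(C) has a methyl group (-CH3) but no six-membered all-carbon aromatic ring is present.
(D) contains the required atom environment, so the pattern matches.
So the answer is (D).

D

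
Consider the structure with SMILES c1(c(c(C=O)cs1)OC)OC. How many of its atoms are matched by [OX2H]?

0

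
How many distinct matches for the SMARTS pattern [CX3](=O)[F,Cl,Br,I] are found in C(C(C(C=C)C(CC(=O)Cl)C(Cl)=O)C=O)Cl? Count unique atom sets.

2

[CX3](=O)[F,Cl,Br,I] is the SMARTS for an acyl halide: a carbonyl carbon bonded to a halogen.
The molecule carries 2 separate instances of an acyl chloride (-C(=O)Cl) meeting every constraint; each maps to a distinct set of atoms, giving 2 matches.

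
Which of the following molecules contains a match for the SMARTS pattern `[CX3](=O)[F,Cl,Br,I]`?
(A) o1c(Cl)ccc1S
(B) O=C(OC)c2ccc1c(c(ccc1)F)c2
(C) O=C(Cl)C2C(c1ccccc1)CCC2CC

C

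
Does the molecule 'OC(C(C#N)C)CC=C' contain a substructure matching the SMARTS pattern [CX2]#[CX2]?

The pattern [CX2]#[CX2] describes a carbon-carbon triple bond — an alkyne.
The closest candidate here is a vinyl group (-CH=CH2), but the C=C is a double bond; both carbons are CX3, not CX2. No other fragment satisfies the full query, so there is no match.

No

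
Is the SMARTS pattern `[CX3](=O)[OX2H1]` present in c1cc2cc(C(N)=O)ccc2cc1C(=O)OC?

No

The pattern [CX3](=O)[OX2H1] describes an sp2 carbon double-bonded to O and single-bonded to an -OH oxygen — a carboxylic acid.
The closest candidate here is a primary amide (-C(=O)NH2), but the carbonyl is bonded to N, not to an -OH oxygen. No other fragment satisfies the full query, so there is no match.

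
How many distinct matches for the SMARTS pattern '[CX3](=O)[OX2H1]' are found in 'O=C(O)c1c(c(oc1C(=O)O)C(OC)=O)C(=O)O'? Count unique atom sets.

3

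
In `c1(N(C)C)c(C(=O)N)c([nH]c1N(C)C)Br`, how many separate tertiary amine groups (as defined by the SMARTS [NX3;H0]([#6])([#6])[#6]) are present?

[NX3;H0]([#6])([#6])[#6] is the SMARTS for a tertiary amine: a trivalent nitrogen with no H, bonded to three carbons.
The molecule carries 2 separate instances of a dimethylamino group (-N(CH3)2) meeting every constraint; each maps to a distinct set of atoms, giving 2 matches.

2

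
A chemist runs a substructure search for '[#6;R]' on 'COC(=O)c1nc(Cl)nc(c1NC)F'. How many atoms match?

4

Check the 14 heavy atoms by environment: 2× n (aromatic, in 6-ring) → no; 4× c (aromatic, in 6-ring) → match; 1× Cl (acyclic) → no; 3× C (acyclic) → no; 2× O (acyclic) → no; 1× N (acyclic) → no; 1× F (acyclic) → no.
That gives 4 matching atoms.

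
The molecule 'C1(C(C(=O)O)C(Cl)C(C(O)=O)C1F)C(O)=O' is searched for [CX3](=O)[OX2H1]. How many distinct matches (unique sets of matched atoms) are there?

3

[CX3](=O)[OX2H1] is the SMARTS for a carboxylic acid: an sp2 carbon double-bonded to O and single-bonded to an -OH oxygen.
The molecule carries 3 separate instances of a carboxylic acid group (-C(=O)OH) meeting every constraint; each maps to a distinct set of atoms, giving 3 matches.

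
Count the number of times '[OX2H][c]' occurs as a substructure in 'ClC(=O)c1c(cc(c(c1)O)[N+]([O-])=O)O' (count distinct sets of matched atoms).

[OX2H][c] is the SMARTS for a phenol: a hydroxyl oxygen attached to an aromatic carbon.
The molecule carries 2 separate instances of a hydroxyl group (-OH) meeting every constraint; each maps to a distinct set of atoms, giving 2 matches.

2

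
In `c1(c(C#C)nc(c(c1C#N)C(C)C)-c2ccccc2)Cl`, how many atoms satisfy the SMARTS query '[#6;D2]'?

7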